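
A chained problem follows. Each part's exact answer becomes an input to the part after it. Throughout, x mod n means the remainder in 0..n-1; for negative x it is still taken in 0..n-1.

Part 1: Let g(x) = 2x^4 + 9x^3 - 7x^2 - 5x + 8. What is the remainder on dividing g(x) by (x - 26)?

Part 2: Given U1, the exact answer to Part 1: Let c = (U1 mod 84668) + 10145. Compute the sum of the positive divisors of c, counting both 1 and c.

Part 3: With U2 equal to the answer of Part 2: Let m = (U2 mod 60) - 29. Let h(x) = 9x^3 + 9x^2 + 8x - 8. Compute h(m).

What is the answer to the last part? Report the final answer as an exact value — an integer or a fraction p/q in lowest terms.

Part 1: remainder = value at the root: 2*(26)^4 + 9*(26)^3 - 7*(26)^2 - 5*(26)^1 + 8 = (913952) + (158184) + (-4732) + (-130) + (8) = 1067282; answer 1067282
Part 2: U1 = 1067282; c = 61411; 61411 = 7 * 31 * 283; sigma = (1 + 7) * (1 + 31) * (1 + 283) = 8 * 32 * 284 = 72704; answer 72704
Part 3: U2 = 72704; m = 15; 9*(15)^3 + 9*(15)^2 + 8*(15)^1 - 8 = (30375) + (2025) + (120) + (-8) = 32512; answer 32512

32512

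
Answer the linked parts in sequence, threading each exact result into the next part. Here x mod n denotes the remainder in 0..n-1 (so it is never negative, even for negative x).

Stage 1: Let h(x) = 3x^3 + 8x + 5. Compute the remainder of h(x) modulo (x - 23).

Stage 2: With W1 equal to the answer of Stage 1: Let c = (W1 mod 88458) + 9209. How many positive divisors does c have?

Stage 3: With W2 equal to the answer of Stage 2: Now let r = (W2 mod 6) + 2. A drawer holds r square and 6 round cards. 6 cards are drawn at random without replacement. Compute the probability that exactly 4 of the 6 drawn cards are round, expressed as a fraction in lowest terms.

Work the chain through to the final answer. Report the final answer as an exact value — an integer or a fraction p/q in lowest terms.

Stage 1: remainder = value at the root: 3*(23)^3 + 8*(23)^1 + 5 = (36501) + (184) + (5) = 36690; answer 36690
Stage 2: W1 = 36690; c = 45899; 45899 = 7 * 79 * 83; number of divisors = (1+1) * (1+1) * (1+1) = 8; answer 8
Stage 3: W2 = 8; r = 4; total draws C(10,6) = 210; favorable C(6,4)*C(4,2) = 90; P = 3/7; answer 3/7

3/7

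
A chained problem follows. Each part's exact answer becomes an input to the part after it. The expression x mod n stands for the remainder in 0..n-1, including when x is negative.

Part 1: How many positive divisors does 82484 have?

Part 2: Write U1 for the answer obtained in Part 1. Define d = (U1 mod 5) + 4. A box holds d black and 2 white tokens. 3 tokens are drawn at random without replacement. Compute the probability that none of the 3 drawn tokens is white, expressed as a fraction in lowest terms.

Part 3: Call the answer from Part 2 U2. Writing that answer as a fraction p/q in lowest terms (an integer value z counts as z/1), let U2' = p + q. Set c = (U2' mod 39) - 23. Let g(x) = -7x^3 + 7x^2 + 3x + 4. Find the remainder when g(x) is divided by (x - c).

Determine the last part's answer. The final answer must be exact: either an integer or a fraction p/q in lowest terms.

552

Part 1: 82484 = 2^2 * 17 * 1213; number of divisors = (2+1) * (1+1) * (1+1) = 12; answer 12
Part 2: U1 = 12; d = 6; total draws C(8,3) = 56; favorable C(6,3) = 20; P = 5/14; answer 5/14
Part 3: U2 = 5/14; threaded value p + q = 19; c = -4; remainder = value at the root: -7*(-4)^3 + 7*(-4)^2 + 3*(-4)^1 + 4 = (448) + (112) + (-12) + (4) = 552; answer 552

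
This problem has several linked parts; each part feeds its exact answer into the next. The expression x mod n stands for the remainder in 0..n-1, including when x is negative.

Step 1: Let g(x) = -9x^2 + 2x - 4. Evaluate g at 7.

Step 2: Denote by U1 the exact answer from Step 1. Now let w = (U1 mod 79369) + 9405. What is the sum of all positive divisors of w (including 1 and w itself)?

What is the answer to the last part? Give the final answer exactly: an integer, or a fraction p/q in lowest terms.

Step 1: -9*(7)^2 + 2*(7)^1 - 4 = (-441) + (14) + (-4) = -431; answer -431
Step 2: U1 = -431; w = 88343; 88343 = 23^2 * 167; sigma = (1 + 23 + 529) * (1 + 167) = 553 * 168 = 92904; answer 92904

92904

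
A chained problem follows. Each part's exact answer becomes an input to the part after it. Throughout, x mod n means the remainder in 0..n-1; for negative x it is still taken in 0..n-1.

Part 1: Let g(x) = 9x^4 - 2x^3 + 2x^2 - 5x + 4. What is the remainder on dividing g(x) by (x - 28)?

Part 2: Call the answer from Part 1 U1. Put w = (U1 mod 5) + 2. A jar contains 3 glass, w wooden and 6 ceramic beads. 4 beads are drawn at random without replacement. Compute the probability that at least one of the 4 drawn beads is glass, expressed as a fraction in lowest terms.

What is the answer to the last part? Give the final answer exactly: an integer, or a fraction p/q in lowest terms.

Part 1: remainder = value at the root: 9*(28)^4 - 2*(28)^3 + 2*(28)^2 - 5*(28)^1 + 4 = (5531904) + (-43904) + (1568) + (-140) + (4) = 5489432; answer 5489432
Part 2: U1 = 5489432; w = 4; total draws C(13,4) = 715; complement C(10,4) = 210; favorable 715 - 210 = 505; P = 101/143; answer 101/143

101/143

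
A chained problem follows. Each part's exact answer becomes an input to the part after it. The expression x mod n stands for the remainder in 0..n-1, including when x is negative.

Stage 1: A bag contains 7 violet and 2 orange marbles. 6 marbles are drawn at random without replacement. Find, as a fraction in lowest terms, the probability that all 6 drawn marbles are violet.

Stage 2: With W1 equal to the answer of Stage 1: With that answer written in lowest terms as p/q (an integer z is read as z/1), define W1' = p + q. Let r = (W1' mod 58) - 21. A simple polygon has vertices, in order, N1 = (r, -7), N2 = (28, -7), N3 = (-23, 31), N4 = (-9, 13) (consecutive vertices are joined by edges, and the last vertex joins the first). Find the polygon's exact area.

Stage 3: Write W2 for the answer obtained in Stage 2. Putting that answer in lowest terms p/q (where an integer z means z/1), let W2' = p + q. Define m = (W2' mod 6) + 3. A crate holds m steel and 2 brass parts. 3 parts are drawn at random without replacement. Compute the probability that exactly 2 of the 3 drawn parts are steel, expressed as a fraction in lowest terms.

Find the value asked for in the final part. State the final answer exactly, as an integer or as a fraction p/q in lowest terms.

4/7

Stage 1: total draws C(9,6) = 84; favorable C(7,6) = 7; P = 1/12; answer 1/12
Stage 2: W1 = 1/12; threaded value p + q = 13; r = -8; cross terms: (-8*-7 - 28*-7)=252, (28*31 - -23*-7)=707, (-23*13 - -9*31)=-20, (-9*-7 - -8*13)=167; twice the area = |1106| = 1106; area = 553; answer 553
Stage 3: W2 = 553; threaded value p + q = 554; m = 5; total draws C(7,3) = 35; favorable C(5,2)*C(2,1) = 20; P = 4/7; answer 4/7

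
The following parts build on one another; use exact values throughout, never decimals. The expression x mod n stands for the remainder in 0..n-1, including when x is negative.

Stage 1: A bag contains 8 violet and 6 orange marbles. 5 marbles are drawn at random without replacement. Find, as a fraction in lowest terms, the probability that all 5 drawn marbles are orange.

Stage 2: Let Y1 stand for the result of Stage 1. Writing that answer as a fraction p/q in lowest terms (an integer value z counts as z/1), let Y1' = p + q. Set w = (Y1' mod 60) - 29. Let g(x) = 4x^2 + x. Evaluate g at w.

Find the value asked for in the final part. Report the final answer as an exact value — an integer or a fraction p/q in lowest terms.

915

Stage 1: total draws C(14,5) = 2002; favorable C(6,5) = 6; P = 3/1001; answer 3/1001
Stage 2: Y1 = 3/1001; threaded value p + q = 1004; w = 15; 4*(15)^2 + 1*(15)^1 = (900) + (15) = 915; answer 915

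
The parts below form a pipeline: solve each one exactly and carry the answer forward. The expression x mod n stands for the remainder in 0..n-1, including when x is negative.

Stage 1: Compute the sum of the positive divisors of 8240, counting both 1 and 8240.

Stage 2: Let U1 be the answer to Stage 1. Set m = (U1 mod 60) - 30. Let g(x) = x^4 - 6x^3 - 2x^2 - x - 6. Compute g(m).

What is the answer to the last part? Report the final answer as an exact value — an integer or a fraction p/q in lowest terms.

2520

Stage 1: 8240 = 2^4 * 5 * 103; sigma = (1 + 2 + 4 + 8 + 16) * (1 + 5) * (1 + 103) = 31 * 6 * 104 = 19344; answer 19344
Stage 2: U1 = 19344; m = -6; 1*(-6)^4 - 6*(-6)^3 - 2*(-6)^2 - 1*(-6)^1 - 6 = (1296) + (1296) + (-72) + (6) + (-6) = 2520; answer 2520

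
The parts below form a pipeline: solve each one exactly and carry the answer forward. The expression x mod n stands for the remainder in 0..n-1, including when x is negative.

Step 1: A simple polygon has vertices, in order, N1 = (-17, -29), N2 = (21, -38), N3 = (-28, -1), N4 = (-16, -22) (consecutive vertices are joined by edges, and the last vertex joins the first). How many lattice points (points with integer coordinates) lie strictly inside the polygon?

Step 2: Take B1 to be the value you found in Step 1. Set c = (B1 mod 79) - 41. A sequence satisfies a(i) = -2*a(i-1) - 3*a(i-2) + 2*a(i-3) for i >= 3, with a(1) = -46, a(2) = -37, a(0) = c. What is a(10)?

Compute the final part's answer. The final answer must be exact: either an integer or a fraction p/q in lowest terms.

Step 1: cross terms: (-17*-38 - 21*-29)=1255, (21*-1 - -28*-38)=-1085, (-28*-22 - -16*-1)=600, (-16*-29 - -17*-22)=90; twice the area = |860| = 860; area = 430; boundary points = 1 + 1 + 3 + 1 = 6; strictly interior points = area - boundary/2 + 1 = 428; answer 428
Step 2: B1 = 428; c = -8; a(3) = -2*(-37) - 3*(-46) + 2*(-8) = 196; iterating: a(3)=196, a(4)=-373, a(5)=84, a(6)=1343, a(7)=-3684, a(8)=3507, a(9)=6724, a(10)=-31337; answer -31337

-31337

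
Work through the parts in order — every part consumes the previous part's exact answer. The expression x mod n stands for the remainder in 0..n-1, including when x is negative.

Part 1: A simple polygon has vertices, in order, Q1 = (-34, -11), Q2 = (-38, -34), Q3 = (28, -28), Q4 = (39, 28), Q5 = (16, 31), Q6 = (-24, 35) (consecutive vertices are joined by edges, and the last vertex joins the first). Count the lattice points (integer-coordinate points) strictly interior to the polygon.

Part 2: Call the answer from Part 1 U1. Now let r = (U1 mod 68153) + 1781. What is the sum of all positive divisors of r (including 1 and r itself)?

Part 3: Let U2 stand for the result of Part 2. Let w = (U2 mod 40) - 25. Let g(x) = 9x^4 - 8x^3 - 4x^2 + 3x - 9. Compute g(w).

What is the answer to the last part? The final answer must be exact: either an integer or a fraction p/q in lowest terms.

Part 1: cross terms: (-34*-34 - -38*-11)=738, (-38*-28 - 28*-34)=2016, (28*28 - 39*-28)=1876, (39*31 - 16*28)=761, (16*35 - -24*31)=1304, (-24*-11 - -34*35)=1454; twice the area = |8149| = 8149; area = 8149/2; boundary points = 1 + 6 + 1 + 1 + 4 + 2 = 15; strictly interior points = area - boundary/2 + 1 = 4068; answer 4068
Part 2: U1 = 4068; r = 5849; 5849 is prime, so its only divisors are 1 and 5849; sigma = 1 + 5849 = 5850; answer 5850
Part 3: U2 = 5850; w = -15; 9*(-15)^4 - 8*(-15)^3 - 4*(-15)^2 + 3*(-15)^1 - 9 = (455625) + (27000) + (-900) + (-45) + (-9) = 481671; answer 481671

481671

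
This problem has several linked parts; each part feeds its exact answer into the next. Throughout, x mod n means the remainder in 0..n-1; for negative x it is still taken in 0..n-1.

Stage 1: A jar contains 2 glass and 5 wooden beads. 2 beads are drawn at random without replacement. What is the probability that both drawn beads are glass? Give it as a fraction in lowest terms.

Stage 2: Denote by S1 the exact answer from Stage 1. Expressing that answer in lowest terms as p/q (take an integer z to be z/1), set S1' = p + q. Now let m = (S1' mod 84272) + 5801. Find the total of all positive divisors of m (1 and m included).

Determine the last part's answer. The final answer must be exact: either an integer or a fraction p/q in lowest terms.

Stage 1: total draws C(7,2) = 21; favorable C(2,2) = 1; P = 1/21; answer 1/21
Stage 2: S1 = 1/21; threaded value p + q = 22; m = 5823; 5823 = 3^2 * 647; sigma = (1 + 3 + 9) * (1 + 647) = 13 * 648 = 8424; answer 8424

8424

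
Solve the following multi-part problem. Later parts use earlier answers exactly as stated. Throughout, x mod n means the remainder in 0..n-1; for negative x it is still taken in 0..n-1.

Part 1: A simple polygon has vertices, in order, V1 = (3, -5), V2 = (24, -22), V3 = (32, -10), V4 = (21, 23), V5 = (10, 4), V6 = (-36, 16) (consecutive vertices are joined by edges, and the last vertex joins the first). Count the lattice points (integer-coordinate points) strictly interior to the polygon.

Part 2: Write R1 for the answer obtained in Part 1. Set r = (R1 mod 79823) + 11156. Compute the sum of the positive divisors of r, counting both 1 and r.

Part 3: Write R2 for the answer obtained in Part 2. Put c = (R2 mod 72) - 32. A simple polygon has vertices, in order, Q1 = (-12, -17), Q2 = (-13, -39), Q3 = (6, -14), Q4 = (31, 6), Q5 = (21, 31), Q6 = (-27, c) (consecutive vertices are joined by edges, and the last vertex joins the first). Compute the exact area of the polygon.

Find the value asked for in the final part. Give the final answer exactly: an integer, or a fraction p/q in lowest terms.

1500

Part 1: cross terms: (3*-22 - 24*-5)=54, (24*-10 - 32*-22)=464, (32*23 - 21*-10)=946, (21*4 - 10*23)=-146, (10*16 - -36*4)=304, (-36*-5 - 3*16)=132; twice the area = |1754| = 1754; area = 877; boundary points = 1 + 4 + 11 + 1 + 2 + 3 = 22; strictly interior points = area - boundary/2 + 1 = 867; answer 867
Part 2: R1 = 867; r = 12023; 12023 = 11 * 1093; sigma = (1 + 11) * (1 + 1093) = 12 * 1094 = 13128; answer 13128
Part 3: R2 = 13128; c = -8; cross terms: (-12*-39 - -13*-17)=247, (-13*-14 - 6*-39)=416, (6*6 - 31*-14)=470, (31*31 - 21*6)=835, (21*-8 - -27*31)=669, (-27*-17 - -12*-8)=363; twice the area = |3000| = 3000; area = 1500; answer 1500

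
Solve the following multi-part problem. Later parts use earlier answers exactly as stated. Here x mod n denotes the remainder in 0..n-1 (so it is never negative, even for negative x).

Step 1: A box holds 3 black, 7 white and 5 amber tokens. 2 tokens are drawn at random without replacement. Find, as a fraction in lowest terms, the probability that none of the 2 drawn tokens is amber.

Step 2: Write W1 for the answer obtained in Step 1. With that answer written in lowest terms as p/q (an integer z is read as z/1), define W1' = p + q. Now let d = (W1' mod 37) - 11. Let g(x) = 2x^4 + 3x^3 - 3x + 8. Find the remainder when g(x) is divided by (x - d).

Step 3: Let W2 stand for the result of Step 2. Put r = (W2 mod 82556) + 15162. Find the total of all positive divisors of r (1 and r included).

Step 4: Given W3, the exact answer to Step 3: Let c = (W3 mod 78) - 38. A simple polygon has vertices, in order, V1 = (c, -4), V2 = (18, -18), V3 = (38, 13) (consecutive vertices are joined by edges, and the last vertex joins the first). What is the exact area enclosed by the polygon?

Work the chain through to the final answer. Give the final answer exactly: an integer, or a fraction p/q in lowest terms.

419

Step 1: total draws C(15,2) = 105; favorable C(10,2) = 45; P = 3/7; answer 3/7
Step 2: W1 = 3/7; threaded value p + q = 10; d = -1; remainder = value at the root: 2*(-1)^4 + 3*(-1)^3 - 3*(-1)^1 + 8 = (2) + (-3) + (3) + (8) = 10; answer 10
Step 3: W2 = 10; r = 15172; 15172 = 2^2 * 3793; sigma = (1 + 2 + 4) * (1 + 3793) = 7 * 3794 = 26558; answer 26558
Step 4: W3 = 26558; c = 0; cross terms: (0*-18 - 18*-4)=72, (18*13 - 38*-18)=918, (38*-4 - 0*13)=-152; twice the area = |838| = 838; area = 419; answer 419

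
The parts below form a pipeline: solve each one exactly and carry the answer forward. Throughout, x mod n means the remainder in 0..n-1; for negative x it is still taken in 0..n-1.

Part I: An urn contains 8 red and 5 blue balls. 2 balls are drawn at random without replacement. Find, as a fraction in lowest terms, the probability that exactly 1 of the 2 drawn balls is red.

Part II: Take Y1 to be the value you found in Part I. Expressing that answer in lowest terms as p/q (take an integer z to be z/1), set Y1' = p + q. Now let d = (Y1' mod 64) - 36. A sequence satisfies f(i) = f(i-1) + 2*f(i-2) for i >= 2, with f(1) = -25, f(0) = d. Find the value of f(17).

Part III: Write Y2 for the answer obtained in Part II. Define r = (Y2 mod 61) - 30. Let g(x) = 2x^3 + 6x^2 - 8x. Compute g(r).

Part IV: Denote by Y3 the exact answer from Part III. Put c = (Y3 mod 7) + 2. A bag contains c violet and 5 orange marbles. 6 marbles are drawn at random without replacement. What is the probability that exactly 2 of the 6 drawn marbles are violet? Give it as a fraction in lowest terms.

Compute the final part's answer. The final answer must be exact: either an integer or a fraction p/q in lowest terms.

5/44

Part I: total draws C(13,2) = 78; favorable C(8,1)*C(5,1) = 40; P = 20/39; answer 20/39
Part II: Y1 = 20/39; threaded value p + q = 59; d = 23; f(2) = 1*(-25) + 2*(23) = 21; iterating: f(2)=21, f(3)=-29, f(4)=13, f(5)=-45, f(6)=-19, f(7)=-109, f(8)=-147, f(9)=-365, f(10)=-659, f(11)=-1389, f(12)=-2707, f(13)=-5485, f(14)=-10899, f(15)=-21869, f(16)=-43667, f(17)=-87405; answer -87405
Part III: Y2 = -87405; r = -22; 2*(-22)^3 + 6*(-22)^2 - 8*(-22)^1 = (-21296) + (2904) + (176) = -18216; answer -18216
Part IV: Y3 = -18216; c = 7; total draws C(12,6) = 924; favorable C(7,2)*C(5,4) = 105; P = 5/44; answer 5/44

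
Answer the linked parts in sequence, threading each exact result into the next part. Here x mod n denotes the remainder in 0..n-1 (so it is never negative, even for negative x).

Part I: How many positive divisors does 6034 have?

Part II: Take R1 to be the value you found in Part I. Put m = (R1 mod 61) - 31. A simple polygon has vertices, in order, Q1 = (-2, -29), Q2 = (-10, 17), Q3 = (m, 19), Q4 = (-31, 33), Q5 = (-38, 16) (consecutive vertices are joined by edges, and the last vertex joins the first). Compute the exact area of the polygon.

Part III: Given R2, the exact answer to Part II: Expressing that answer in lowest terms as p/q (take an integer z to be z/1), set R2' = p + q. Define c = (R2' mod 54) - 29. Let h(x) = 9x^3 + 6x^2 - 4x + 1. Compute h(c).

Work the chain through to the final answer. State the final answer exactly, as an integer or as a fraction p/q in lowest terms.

2137

Part I: 6034 = 2 * 7 * 431; number of divisors = (1+1) * (1+1) * (1+1) = 8; answer 8
Part II: R1 = 8; m = -23; cross terms: (-2*17 - -10*-29)=-324, (-10*19 - -23*17)=201, (-23*33 - -31*19)=-170, (-31*16 - -38*33)=758, (-38*-29 - -2*16)=1134; twice the area = |1599| = 1599; area = 1599/2; answer 1599/2
Part III: R2 = 1599/2; threaded value p + q = 1601; c = 6; 9*(6)^3 + 6*(6)^2 - 4*(6)^1 + 1 = (1944) + (216) + (-24) + (1) = 2137; answer 2137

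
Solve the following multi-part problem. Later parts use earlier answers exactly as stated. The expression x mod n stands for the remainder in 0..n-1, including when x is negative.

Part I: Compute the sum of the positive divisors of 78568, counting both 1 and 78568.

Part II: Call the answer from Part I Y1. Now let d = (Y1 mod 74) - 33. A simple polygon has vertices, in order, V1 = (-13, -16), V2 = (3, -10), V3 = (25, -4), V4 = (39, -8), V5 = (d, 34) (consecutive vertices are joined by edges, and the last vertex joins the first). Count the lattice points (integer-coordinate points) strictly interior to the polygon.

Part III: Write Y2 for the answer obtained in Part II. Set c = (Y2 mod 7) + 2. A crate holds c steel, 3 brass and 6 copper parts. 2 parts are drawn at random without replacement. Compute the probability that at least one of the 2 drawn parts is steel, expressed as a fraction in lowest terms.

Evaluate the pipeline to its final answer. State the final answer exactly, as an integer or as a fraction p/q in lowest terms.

Part I: 78568 = 2^3 * 7 * 23 * 61; sigma = (1 + 2 + 4 + 8) * (1 + 7) * (1 + 23) * (1 + 61) = 15 * 8 * 24 * 62 = 178560; answer 178560
Part II: Y1 = 178560; d = 39; cross terms: (-13*-10 - 3*-16)=178, (3*-4 - 25*-10)=238, (25*-8 - 39*-4)=-44, (39*34 - 39*-8)=1638, (39*-16 - -13*34)=-182; twice the area = |1828| = 1828; area = 914; boundary points = 2 + 2 + 2 + 42 + 2 = 50; strictly interior points = area - boundary/2 + 1 = 890; answer 890
Part III: Y2 = 890; c = 3; total draws C(12,2) = 66; complement C(9,2) = 36; favorable 66 - 36 = 30; P = 5/11; answer 5/11

5/11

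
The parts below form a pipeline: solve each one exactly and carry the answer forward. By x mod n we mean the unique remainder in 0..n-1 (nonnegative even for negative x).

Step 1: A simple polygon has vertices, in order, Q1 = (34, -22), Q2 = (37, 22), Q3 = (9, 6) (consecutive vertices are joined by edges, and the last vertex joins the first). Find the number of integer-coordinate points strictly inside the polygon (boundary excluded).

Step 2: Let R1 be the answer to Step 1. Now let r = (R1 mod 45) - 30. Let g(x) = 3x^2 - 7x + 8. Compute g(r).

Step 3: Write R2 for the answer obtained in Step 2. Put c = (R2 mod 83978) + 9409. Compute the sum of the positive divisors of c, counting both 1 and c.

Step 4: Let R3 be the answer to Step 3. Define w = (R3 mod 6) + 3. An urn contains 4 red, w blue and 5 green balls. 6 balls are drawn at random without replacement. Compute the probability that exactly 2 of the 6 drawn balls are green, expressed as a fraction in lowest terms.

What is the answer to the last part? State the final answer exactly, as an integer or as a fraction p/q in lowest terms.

60/143

Step 1: cross terms: (34*22 - 37*-22)=1562, (37*6 - 9*22)=24, (9*-22 - 34*6)=-402; twice the area = |1184| = 1184; area = 592; boundary points = 1 + 4 + 1 = 6; strictly interior points = area - boundary/2 + 1 = 590; answer 590
Step 2: R1 = 590; r = -25; 3*(-25)^2 - 7*(-25)^1 + 8 = (1875) + (175) + (8) = 2058; answer 2058
Step 3: R2 = 2058; c = 11467; 11467 is prime, so its only divisors are 1 and 11467; sigma = 1 + 11467 = 11468; answer 11468
Step 4: R3 = 11468; w = 5; total draws C(14,6) = 3003; favorable C(5,2)*C(9,4) = 1260; P = 60/143; answer 60/143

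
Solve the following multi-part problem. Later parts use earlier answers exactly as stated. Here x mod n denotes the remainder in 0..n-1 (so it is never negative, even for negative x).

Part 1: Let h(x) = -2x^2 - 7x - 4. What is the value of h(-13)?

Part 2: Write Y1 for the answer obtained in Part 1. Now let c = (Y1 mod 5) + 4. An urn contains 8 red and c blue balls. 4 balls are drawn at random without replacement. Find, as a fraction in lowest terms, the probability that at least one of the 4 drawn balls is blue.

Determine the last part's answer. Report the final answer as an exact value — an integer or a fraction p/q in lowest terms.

Part 1: -2*(-13)^2 - 7*(-13)^1 - 4 = (-338) + (91) + (-4) = -251; answer -251
Part 2: Y1 = -251; c = 8; total draws C(16,4) = 1820; complement C(8,4) = 70; favorable 1820 - 70 = 1750; P = 25/26; answer 25/26

25/26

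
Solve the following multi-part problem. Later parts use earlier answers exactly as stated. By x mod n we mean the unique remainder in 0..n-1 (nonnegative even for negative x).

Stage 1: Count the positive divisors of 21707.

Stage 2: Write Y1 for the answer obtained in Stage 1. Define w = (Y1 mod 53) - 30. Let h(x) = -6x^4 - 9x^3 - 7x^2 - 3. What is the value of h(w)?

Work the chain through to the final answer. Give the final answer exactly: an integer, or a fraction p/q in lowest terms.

-1870275

Stage 1: 21707 = 7^2 * 443; number of divisors = (2+1) * (1+1) = 6; answer 6
Stage 2: Y1 = 6; w = -24; -6*(-24)^4 - 9*(-24)^3 - 7*(-24)^2 - 3 = (-1990656) + (124416) + (-4032) + (-3) = -1870275; answer -1870275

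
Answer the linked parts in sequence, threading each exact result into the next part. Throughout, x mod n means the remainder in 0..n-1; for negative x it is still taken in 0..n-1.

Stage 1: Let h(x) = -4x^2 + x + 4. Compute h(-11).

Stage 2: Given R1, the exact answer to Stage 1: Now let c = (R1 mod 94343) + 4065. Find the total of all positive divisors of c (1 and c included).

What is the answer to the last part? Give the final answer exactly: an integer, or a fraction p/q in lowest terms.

132096

Stage 1: -4*(-11)^2 + 1*(-11)^1 + 4 = (-484) + (-11) + (4) = -491; answer -491
Stage 2: R1 = -491; c = 97917; 97917 = 3 * 127 * 257; sigma = (1 + 3) * (1 + 127) * (1 + 257) = 4 * 128 * 258 = 132096; answer 132096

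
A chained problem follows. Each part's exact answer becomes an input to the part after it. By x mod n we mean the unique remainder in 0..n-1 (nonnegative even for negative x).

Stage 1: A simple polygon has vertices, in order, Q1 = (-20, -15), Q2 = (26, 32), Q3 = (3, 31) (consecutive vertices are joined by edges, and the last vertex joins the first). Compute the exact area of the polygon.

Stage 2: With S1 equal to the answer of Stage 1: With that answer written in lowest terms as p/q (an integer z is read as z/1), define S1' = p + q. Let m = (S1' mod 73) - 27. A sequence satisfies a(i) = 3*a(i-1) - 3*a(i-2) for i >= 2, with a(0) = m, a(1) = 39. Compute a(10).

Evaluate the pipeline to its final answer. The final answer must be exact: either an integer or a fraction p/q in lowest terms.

Stage 1: cross terms: (-20*32 - 26*-15)=-250, (26*31 - 3*32)=710, (3*-15 - -20*31)=575; twice the area = |1035| = 1035; area = 1035/2; answer 1035/2
Stage 2: S1 = 1035/2; threaded value p + q = 1037; m = -12; a(2) = 3*(39) - 3*(-12) = 153; iterating: a(2)=153, a(3)=342, a(4)=567, a(5)=675, a(6)=324, a(7)=-1053, a(8)=-4131, a(9)=-9234, a(10)=-15309; answer -15309

-15309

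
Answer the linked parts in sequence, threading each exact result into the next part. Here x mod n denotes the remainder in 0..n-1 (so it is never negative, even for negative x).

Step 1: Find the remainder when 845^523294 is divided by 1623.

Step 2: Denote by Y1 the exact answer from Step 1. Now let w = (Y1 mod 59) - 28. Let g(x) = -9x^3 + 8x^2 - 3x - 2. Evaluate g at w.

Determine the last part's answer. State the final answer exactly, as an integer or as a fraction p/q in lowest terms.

Step 1: squarings mod 1623: 845^1=845, 845^2=1528, 845^4=910, 845^8=370, 845^16=568, 845^32=1270, 845^64=1261, 845^128=1204, 845^256=277, 845^512=448, 845^1024=1075, 845^2048=49, 845^4096=778, 845^8192=1528, 845^16384=910, 845^32768=370, 845^65536=568, 845^131072=1270, 845^262144=1261; 845^523294 = 845^2 * 845^4 * 845^8 * 845^16 * 845^1024 * 845^2048 * 845^4096 * 845^8192 * 845^16384 * 845^32768 * 845^65536 * 845^131072 * 845^262144 = 1075 (mod 1623); answer 1075
Step 2: Y1 = 1075; w = -15; -9*(-15)^3 + 8*(-15)^2 - 3*(-15)^1 - 2 = (30375) + (1800) + (45) + (-2) = 32218; answer 32218

32218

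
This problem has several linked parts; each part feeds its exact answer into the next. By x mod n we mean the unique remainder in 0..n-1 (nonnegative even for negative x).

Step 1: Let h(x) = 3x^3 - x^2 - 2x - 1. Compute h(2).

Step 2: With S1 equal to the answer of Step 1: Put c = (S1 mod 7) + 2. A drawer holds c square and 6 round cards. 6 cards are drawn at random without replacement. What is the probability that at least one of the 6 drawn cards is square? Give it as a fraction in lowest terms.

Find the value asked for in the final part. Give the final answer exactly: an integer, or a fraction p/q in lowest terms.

83/84

Step 1: 3*(2)^3 - 1*(2)^2 - 2*(2)^1 - 1 = (24) + (-4) + (-4) + (-1) = 15; answer 15
Step 2: S1 = 15; c = 3; total draws C(9,6) = 84; complement C(6,6) = 1; favorable 84 - 1 = 83; P = 83/84; answer 83/84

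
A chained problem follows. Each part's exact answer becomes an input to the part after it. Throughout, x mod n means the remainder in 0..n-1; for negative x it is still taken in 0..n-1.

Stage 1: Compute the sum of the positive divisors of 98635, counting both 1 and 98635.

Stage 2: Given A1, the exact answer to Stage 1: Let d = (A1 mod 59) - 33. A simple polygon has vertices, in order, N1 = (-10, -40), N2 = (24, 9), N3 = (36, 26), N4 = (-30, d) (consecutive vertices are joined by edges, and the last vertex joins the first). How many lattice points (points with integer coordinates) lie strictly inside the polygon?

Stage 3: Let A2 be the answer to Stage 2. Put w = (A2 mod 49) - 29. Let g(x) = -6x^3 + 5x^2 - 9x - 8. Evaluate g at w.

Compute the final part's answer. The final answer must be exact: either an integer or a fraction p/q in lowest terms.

Stage 1: 98635 = 5 * 19727; sigma = (1 + 5) * (1 + 19727) = 6 * 19728 = 118368; answer 118368
Stage 2: A1 = 118368; d = -19; cross terms: (-10*9 - 24*-40)=870, (24*26 - 36*9)=300, (36*-19 - -30*26)=96, (-30*-40 - -10*-19)=1010; twice the area = |2276| = 2276; area = 1138; boundary points = 1 + 1 + 3 + 1 = 6; strictly interior points = area - boundary/2 + 1 = 1136; answer 1136
Stage 3: A2 = 1136; w = -20; -6*(-20)^3 + 5*(-20)^2 - 9*(-20)^1 - 8 = (48000) + (2000) + (180) + (-8) = 50172; answer 50172

50172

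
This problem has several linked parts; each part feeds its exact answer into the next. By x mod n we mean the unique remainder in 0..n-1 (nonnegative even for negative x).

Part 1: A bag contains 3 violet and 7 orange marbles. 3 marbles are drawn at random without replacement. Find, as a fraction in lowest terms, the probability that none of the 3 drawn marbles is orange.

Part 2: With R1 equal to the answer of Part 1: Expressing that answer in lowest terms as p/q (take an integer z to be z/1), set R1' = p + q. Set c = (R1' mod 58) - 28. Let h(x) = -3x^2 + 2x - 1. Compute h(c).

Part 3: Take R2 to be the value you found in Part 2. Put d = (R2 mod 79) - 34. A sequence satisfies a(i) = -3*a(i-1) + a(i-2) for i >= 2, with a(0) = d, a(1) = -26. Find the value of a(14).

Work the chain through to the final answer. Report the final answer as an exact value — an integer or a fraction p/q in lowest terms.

Part 1: total draws C(10,3) = 120; favorable C(3,3) = 1; P = 1/120; answer 1/120
Part 2: R1 = 1/120; threaded value p + q = 121; c = -23; -3*(-23)^2 + 2*(-23)^1 - 1 = (-1587) + (-46) + (-1) = -1634; answer -1634
Part 3: R2 = -1634; d = -9; a(2) = -3*(-26) + 1*(-9) = 69; iterating: a(2)=69, a(3)=-233, a(4)=768, a(5)=-2537, a(6)=8379, a(7)=-27674, a(8)=91401, a(9)=-301877, a(10)=997032, a(11)=-3292973, a(12)=10875951, a(13)=-35920826, a(14)=118638429; answer 118638429

118638429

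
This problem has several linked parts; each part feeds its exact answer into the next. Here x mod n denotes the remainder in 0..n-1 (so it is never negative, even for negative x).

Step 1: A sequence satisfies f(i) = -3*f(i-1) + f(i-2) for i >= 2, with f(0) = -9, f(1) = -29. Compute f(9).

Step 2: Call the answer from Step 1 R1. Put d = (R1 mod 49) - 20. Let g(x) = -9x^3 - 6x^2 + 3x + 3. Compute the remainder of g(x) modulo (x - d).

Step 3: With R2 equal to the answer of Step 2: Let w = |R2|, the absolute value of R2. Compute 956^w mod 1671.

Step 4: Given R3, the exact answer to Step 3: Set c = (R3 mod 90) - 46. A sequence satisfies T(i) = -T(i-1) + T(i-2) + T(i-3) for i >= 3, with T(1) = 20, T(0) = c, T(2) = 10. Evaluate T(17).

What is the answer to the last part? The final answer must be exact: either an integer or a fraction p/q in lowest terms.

-220

Step 1: f(2) = -3*(-29) + 1*(-9) = 78; iterating: f(2)=78, f(3)=-263, f(4)=867, f(5)=-2864, f(6)=9459, f(7)=-31241, f(8)=103182, f(9)=-340787; answer -340787
Step 2: R1 = -340787; d = -12; remainder = value at the root: -9*(-12)^3 - 6*(-12)^2 + 3*(-12)^1 + 3 = (15552) + (-864) + (-36) + (3) = 14655; answer 14655
Step 3: R2 = 14655; w = 14655; squarings mod 1671: 956^1=956, 956^2=1570, 956^4=175, 956^8=547, 956^16=100, 956^32=1645, 956^64=676, 956^128=793, 956^256=553, 956^512=16, 956^1024=256, 956^2048=367, 956^4096=1009, 956^8192=442; 956^14655 = 956^1 * 956^2 * 956^4 * 956^8 * 956^16 * 956^32 * 956^256 * 956^2048 * 956^4096 * 956^8192 = 1016 (mod 1671); answer 1016
Step 4: R3 = 1016; c = -20; T(3) = -1*(10) + 1*(20) + 1*(-20) = -10; iterating: T(3)=-10, T(4)=40, T(5)=-40, T(6)=70, T(7)=-70, T(8)=100, T(9)=-100, T(10)=130, T(11)=-130, T(12)=160, T(13)=-160, T(14)=190, T(15)=-190, T(16)=220, T(17)=-220; answer -220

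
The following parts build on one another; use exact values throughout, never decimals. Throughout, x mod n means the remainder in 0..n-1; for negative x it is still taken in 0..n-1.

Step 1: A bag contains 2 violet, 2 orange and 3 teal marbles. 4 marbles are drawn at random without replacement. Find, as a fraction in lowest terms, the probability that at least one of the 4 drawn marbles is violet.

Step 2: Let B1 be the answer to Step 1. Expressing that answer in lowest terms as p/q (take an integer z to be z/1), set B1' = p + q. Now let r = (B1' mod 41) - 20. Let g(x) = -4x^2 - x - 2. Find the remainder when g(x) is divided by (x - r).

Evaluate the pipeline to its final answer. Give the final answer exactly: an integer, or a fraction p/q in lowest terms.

Step 1: total draws C(7,4) = 35; complement C(5,4) = 5; favorable 35 - 5 = 30; P = 6/7; answer 6/7
Step 2: B1 = 6/7; threaded value p + q = 13; r = -7; remainder = value at the root: -4*(-7)^2 - 1*(-7)^1 - 2 = (-196) + (7) + (-2) = -191; answer -191

-191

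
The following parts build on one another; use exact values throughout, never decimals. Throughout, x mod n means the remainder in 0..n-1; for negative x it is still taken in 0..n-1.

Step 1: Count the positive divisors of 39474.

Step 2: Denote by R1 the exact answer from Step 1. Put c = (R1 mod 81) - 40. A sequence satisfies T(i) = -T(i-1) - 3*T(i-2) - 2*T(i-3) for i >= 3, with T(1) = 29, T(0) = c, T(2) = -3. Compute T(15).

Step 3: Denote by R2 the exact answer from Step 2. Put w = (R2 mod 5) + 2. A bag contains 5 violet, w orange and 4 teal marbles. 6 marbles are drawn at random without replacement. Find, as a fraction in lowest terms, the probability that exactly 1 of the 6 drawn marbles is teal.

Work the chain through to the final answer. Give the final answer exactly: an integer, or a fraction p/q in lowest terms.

42/143

Step 1: 39474 = 2 * 3^3 * 17 * 43; number of divisors = (1+1) * (3+1) * (1+1) * (1+1) = 32; answer 32
Step 2: R1 = 32; c = -8; T(3) = -1*(-3) - 3*(29) - 2*(-8) = -68; iterating: T(3)=-68, T(4)=19, T(5)=191, T(6)=-112, T(7)=-499, T(8)=453, T(9)=1268, T(10)=-1629, T(11)=-3081, T(12)=5432, T(13)=7069, T(14)=-17203, T(15)=-14868; answer -14868
Step 3: R2 = -14868; w = 4; total draws C(13,6) = 1716; favorable C(4,1)*C(9,5) = 504; P = 42/143; answer 42/143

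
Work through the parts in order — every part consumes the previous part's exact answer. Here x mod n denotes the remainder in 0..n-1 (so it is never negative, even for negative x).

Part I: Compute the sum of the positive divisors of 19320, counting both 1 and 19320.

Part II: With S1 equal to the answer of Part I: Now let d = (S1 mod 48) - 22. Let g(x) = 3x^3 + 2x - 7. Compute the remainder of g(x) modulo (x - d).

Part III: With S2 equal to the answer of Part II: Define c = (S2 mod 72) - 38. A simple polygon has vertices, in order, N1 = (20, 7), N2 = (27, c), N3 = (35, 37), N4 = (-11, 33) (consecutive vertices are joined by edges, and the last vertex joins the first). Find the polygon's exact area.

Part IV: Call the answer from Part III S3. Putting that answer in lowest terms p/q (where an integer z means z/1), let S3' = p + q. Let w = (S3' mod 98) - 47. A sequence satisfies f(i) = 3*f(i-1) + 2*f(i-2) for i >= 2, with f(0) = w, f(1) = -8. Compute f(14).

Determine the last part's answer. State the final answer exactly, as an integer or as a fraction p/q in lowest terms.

Part I: 19320 = 2^3 * 3 * 5 * 7 * 23; sigma = (1 + 2 + 4 + 8) * (1 + 3) * (1 + 5) * (1 + 7) * (1 + 23) = 15 * 4 * 6 * 8 * 24 = 69120; answer 69120
Part II: S1 = 69120; d = -22; remainder = value at the root: 3*(-22)^3 + 2*(-22)^1 - 7 = (-31944) + (-44) + (-7) = -31995; answer -31995
Part III: S2 = -31995; c = 7; cross terms: (20*7 - 27*7)=-49, (27*37 - 35*7)=754, (35*33 - -11*37)=1562, (-11*7 - 20*33)=-737; twice the area = |1530| = 1530; area = 765; answer 765
Part IV: S3 = 765; threaded value p + q = 766; w = 33; f(2) = 3*(-8) + 2*(33) = 42; iterating: f(2)=42, f(3)=110, f(4)=414, f(5)=1462, f(6)=5214, f(7)=18566, f(8)=66126, f(9)=235510, f(10)=838782, f(11)=2987366, f(12)=10639662, f(13)=37893718, f(14)=134960478; answer 134960478

134960478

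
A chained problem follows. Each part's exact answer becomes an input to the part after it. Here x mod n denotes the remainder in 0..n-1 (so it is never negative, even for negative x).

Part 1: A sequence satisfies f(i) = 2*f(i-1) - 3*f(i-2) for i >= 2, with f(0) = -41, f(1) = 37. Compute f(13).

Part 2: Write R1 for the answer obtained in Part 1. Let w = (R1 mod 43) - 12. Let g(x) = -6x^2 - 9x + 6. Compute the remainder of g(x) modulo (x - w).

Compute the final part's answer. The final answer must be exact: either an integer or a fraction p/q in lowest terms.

Part 1: f(2) = 2*(37) - 3*(-41) = 197; iterating: f(2)=197, f(3)=283, f(4)=-25, f(5)=-899, f(6)=-1723, f(7)=-749, f(8)=3671, f(9)=9589, f(10)=8165, f(11)=-12437, f(12)=-49369, f(13)=-61427; answer -61427
Part 2: R1 = -61427; w = 8; remainder = value at the root: -6*(8)^2 - 9*(8)^1 + 6 = (-384) + (-72) + (6) = -450; answer -450

-450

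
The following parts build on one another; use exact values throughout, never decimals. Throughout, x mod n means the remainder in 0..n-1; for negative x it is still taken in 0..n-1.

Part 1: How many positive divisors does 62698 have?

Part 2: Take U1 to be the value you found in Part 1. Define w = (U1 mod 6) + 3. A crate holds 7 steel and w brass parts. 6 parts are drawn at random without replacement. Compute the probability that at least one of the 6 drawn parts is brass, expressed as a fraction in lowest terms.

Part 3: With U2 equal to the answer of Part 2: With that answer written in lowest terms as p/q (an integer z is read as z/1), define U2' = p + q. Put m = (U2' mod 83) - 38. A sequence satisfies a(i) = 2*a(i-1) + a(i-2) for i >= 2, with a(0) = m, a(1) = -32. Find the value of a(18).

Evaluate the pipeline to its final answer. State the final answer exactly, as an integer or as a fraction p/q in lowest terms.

-100318299

Part 1: 62698 = 2 * 23 * 29 * 47; number of divisors = (1+1) * (1+1) * (1+1) * (1+1) = 16; answer 16
Part 2: U1 = 16; w = 7; total draws C(14,6) = 3003; complement C(7,6) = 7; favorable 3003 - 7 = 2996; P = 428/429; answer 428/429
Part 3: U2 = 428/429; threaded value p + q = 857; m = -11; a(2) = 2*(-32) + 1*(-11) = -75; iterating: a(2)=-75, a(3)=-182, a(4)=-439, a(5)=-1060, a(6)=-2559, a(7)=-6178, a(8)=-14915, a(9)=-36008, a(10)=-86931, a(11)=-209870, a(12)=-506671, a(13)=-1223212, a(14)=-2953095, a(15)=-7129402, a(16)=-17211899, a(17)=-41553200, a(18)=-100318299; answer -100318299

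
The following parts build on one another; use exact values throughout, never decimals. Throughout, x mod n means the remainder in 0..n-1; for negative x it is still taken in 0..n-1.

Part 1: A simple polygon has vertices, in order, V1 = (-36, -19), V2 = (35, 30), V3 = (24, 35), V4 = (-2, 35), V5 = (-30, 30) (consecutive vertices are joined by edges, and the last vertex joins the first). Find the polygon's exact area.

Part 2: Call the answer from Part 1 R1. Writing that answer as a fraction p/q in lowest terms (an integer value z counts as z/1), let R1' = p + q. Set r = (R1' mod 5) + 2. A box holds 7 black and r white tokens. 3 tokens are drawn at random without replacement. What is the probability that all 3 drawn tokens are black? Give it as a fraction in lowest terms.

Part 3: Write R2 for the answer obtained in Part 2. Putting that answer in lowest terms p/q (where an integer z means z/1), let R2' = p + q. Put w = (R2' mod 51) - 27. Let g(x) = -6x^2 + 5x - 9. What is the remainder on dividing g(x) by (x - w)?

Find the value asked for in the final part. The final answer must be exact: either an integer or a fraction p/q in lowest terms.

-85

Part 1: cross terms: (-36*30 - 35*-19)=-415, (35*35 - 24*30)=505, (24*35 - -2*35)=910, (-2*30 - -30*35)=990, (-30*-19 - -36*30)=1650; twice the area = |3640| = 3640; area = 1820; answer 1820
Part 2: R1 = 1820; threaded value p + q = 1821; r = 3; total draws C(10,3) = 120; favorable C(7,3) = 35; P = 7/24; answer 7/24
Part 3: R2 = 7/24; threaded value p + q = 31; w = 4; remainder = value at the root: -6*(4)^2 + 5*(4)^1 - 9 = (-96) + (20) + (-9) = -85; answer -85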